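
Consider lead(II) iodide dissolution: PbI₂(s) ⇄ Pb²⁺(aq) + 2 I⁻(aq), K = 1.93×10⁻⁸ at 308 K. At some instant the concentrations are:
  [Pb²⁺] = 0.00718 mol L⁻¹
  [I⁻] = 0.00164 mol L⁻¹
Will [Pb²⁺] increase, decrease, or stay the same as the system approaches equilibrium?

(PbI₂ is a pure solid — omitted from Q.)
Q = [Pb²⁺]·[I⁻]² = (0.00718)·(0.00164)² = 1.93×10⁻⁸
Q = 1.93×10⁻⁸ = K; the system is at equilibrium.

stay the same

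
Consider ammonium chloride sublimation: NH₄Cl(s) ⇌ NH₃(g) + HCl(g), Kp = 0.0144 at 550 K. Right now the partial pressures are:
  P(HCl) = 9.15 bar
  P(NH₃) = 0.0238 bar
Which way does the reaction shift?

reverse (toward reactants)

(NH₄Cl is a pure solid — omitted from Qp.)
Qp = P(NH₃)·P(HCl) = (0.0238)·(9.15) = 0.218
Qp = 0.218 > Kp = 0.0144, so the reverse reaction proceeds.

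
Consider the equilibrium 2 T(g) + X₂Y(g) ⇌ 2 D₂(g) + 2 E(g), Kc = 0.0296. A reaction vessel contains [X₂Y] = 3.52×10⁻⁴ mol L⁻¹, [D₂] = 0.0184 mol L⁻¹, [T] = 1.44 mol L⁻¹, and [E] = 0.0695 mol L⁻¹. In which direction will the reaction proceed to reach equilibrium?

Qc = [D₂]²·[E]² / ([T]²·[X₂Y]) = (0.0184)²·(0.0695)² / ((1.44)²·(3.52×10⁻⁴)) = 0.00224
Qc = 0.00224 < Kc = 0.0296, so the forward reaction proceeds.

toward products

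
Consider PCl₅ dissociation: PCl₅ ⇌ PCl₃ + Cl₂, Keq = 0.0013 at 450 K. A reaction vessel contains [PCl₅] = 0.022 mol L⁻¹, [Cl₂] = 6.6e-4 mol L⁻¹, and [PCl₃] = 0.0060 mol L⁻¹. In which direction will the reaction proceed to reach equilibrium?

forward (toward products)

Q = [PCl₃]·[Cl₂] / [PCl₅] = (0.0060)·(6.6e-4) / (0.022) = 1.8e-4
Q = 1.8e-4 < Keq = 0.0013, so the forward reaction proceeds.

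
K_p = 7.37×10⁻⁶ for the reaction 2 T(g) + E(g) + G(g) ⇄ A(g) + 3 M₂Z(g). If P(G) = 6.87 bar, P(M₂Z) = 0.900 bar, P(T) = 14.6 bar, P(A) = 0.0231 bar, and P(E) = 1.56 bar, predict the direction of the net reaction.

Q_p = P(A)·P(M₂Z)³ / (P(T)²·P(E)·P(G)) = (0.0231)·(0.900)³ / ((14.6)²·(1.56)·(6.87)) = 7.37×10⁻⁶
Q_p = 7.37×10⁻⁶ = K_p, so the system is already at equilibrium.

neither direction; the system is at equilibrium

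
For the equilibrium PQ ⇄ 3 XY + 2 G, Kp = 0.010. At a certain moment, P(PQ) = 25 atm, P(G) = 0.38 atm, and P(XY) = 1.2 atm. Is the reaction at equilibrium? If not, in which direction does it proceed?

at equilibrium

Qp = P(XY)³·P(G)² / P(PQ) = (1.2)³·(0.38)² / (25) = 0.010
Qp = 0.010 = Kp, so the system is already at equilibrium.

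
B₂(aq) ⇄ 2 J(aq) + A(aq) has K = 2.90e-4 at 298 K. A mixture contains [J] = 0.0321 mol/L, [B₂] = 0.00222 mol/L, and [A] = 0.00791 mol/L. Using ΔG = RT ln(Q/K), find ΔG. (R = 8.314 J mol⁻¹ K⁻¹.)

ΔG = 6.29 kJ/mol

Q = [J]²·[A] / [B₂] = (0.0321)²·(0.00791) / (0.00222) = 0.00367
ΔG = RT ln(Q/K) = (8.314 J mol⁻¹ K⁻¹)(298 K) × ln(0.00367/2.90e-4)
   = (2.478 kJ/mol)(2.538) = 6.29 kJ/mol
ΔG > 0, so the forward reaction is non-spontaneous (proceeds in reverse).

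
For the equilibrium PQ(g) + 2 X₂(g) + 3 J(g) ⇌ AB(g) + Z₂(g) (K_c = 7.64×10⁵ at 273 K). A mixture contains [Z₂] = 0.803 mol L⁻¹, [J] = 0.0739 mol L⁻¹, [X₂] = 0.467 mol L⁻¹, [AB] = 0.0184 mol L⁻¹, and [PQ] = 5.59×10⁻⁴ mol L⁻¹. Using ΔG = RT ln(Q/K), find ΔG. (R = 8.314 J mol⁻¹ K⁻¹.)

ΔG = -2.12 kJ/mol

Q_c = [AB]·[Z₂] / ([PQ]·[X₂]²·[J]³) = (0.0184)·(0.803) / ((5.59×10⁻⁴)·(0.467)²·(0.0739)³) = 3.00×10⁵
ΔG = RT ln(Q_c/K_c) = (8.314 J mol⁻¹ K⁻¹)(273 K) × ln(3.00×10⁵/7.64×10⁵)
   = (2.270 kJ/mol)(-0.9348) = -2.12 kJ/mol
ΔG < 0, so the forward reaction is spontaneous (proceeds forward).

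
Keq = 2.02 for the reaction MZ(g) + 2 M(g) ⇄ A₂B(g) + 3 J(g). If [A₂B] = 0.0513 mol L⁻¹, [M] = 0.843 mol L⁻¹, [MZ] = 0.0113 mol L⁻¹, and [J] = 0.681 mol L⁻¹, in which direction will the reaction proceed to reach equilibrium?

neither direction; the system is at equilibrium

Q = [A₂B]·[J]³ / ([MZ]·[M]²) = (0.0513)·(0.681)³ / ((0.0113)·(0.843)²) = 2.02
Q = 2.02 = Keq, so the system is already at equilibrium.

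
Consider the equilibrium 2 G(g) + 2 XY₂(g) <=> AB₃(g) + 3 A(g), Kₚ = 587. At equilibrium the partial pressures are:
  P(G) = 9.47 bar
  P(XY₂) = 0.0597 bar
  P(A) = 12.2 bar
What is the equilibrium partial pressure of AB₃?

P(AB₃) = 0.103 bar

At equilibrium, Kₚ = P(AB₃)·P(A)³ / (P(G)²·P(XY₂)²) = 587.
(P(AB₃))·(12.2)³ / ((9.47)²·(0.0597)²) = 587
P(AB₃) = 0.103 bar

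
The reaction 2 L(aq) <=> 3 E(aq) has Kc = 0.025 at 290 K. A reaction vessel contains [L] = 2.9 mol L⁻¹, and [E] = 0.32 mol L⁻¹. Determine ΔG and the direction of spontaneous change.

Qc = [E]³ / [L]² = (0.32)³ / (2.9)² = 0.00390
ΔG = RT ln(Qc/Kc) = (8.314 J mol⁻¹ K⁻¹)(290 K) × ln(0.00390/0.025)
   = (2.411 kJ/mol)(-1.858) = -4.48 kJ/mol
ΔG < 0, so the forward reaction is spontaneous (proceeds forward).

ΔG = -4.48 kJ/mol; the forward reaction is spontaneous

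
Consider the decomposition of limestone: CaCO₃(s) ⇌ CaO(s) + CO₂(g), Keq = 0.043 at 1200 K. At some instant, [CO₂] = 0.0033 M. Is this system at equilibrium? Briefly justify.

no; Q < K, reaction proceeds forward

(CaCO₃, CaO are pure solids — omitted from Q.)
Q = [CO₂] = 0.0033
Q = 0.0033 < Keq = 0.043: net forward reaction.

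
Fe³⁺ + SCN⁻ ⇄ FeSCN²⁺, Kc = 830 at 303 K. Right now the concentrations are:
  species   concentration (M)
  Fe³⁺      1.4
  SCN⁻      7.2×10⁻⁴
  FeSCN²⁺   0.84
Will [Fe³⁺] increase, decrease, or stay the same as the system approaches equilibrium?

stay the same

Qc = [FeSCN²⁺] / ([Fe³⁺]·[SCN⁻]) = (0.84) / ((1.4)·(7.2×10⁻⁴)) = 830
Qc = 830 = Kc; the system is at equilibrium.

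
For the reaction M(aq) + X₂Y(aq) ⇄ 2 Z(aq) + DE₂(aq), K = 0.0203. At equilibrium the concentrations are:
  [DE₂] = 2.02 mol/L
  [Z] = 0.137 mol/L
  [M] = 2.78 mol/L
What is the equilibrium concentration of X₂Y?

[X₂Y] = 0.672 mol/L

At equilibrium, K = [Z]²·[DE₂] / ([M]·[X₂Y]) = 0.0203.
(0.137)²·(2.02) / ((2.78)·([X₂Y])) = 0.0203
[X₂Y] = 0.672 mol/L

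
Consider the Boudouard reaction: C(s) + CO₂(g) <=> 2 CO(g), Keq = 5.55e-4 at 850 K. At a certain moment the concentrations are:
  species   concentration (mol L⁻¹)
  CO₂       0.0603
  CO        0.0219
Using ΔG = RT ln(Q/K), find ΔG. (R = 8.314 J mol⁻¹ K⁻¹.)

ΔG = 18.8 kJ/mol

(C is a pure solid — omitted from Q.)
Q = [CO]² / [CO₂] = (0.0219)² / (0.0603) = 0.00795
ΔG = RT ln(Q/Keq) = (8.314 J mol⁻¹ K⁻¹)(850 K) × ln(0.00795/5.55e-4)
   = (7.067 kJ/mol)(2.662) = 18.8 kJ/mol
ΔG > 0, so the forward reaction is non-spontaneous (proceeds in reverse).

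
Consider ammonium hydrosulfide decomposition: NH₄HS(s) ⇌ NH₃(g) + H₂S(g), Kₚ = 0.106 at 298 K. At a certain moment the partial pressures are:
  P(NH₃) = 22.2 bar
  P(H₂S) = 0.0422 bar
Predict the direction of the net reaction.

to the left

(NH₄HS is a pure solid — omitted from Qₚ.)
Qₚ = P(NH₃)·P(H₂S) = (22.2)·(0.0422) = 0.937
Qₚ = 0.937 > Kₚ = 0.106, so the reverse reaction proceeds.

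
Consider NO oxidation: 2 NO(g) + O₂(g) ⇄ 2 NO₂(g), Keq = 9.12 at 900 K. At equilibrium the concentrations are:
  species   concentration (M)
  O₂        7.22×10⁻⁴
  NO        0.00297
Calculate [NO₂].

[NO₂] = 2.41×10⁻⁴ M

At equilibrium, Keq = [NO₂]² / ([NO]²·[O₂]) = 9.12.
([NO₂])² / ((0.00297)²·(7.22×10⁻⁴)) = 9.12
[NO₂]² = 5.81×10⁻⁸ ⇒ [NO₂] = 2.41×10⁻⁴ M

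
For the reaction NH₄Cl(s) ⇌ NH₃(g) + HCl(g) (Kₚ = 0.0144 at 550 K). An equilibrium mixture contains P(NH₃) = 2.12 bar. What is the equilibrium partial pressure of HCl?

(NH₄Cl is a pure solid — omitted from Kₚ.)
At equilibrium, Kₚ = P(NH₃)·P(HCl) = 0.0144.
(2.12)·(P(HCl)) = 0.0144
P(HCl) = 0.00679 bar

P(HCl) = 0.00679 bar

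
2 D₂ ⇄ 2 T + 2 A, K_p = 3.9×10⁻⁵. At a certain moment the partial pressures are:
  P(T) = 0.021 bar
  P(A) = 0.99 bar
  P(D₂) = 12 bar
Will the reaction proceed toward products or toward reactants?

toward products

Q_p = P(T)²·P(A)² / P(D₂)² = (0.021)²·(0.99)² / (12)² = 3.0×10⁻⁶
Q_p = 3.0×10⁻⁶ < K_p = 3.9×10⁻⁵, so the forward reaction proceeds.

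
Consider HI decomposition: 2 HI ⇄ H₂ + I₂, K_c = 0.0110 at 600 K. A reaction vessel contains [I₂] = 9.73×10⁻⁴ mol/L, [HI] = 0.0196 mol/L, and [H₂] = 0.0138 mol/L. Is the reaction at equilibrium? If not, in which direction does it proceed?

toward reactants

Q_c = [H₂]·[I₂] / [HI]² = (0.0138)·(9.73×10⁻⁴) / (0.0196)² = 0.0350
Q_c = 0.0350 > K_c = 0.0110, so the reverse reaction proceeds.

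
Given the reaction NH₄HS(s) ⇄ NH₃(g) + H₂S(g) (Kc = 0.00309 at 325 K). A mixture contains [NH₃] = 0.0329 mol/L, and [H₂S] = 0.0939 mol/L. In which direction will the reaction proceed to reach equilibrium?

neither direction; the system is at equilibrium

(NH₄HS is a pure solid — omitted from Qc.)
Qc = [NH₃]·[H₂S] = (0.0329)·(0.0939) = 0.00309
Qc = 0.00309 = Kc, so the system is already at equilibrium.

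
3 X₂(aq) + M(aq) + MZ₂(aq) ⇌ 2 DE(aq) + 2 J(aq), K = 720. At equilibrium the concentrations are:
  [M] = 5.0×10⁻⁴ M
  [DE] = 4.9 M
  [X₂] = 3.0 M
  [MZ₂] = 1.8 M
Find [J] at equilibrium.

At equilibrium, K = [DE]²·[J]² / ([X₂]³·[M]·[MZ₂]) = 720.
(4.9)²·([J])² / ((3.0)³·(5.0×10⁻⁴)·(1.8)) = 720
[J]² = 0.729 ⇒ [J] = 0.85 M

[J] = 0.85 M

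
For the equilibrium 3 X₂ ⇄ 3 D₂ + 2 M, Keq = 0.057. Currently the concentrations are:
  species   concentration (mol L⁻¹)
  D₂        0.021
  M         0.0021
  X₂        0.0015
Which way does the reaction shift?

toward products

Q = [D₂]³·[M]² / [X₂]³ = (0.021)³·(0.0021)² / (0.0015)³ = 0.012
Q = 0.012 < Keq = 0.057, so the forward reaction proceeds.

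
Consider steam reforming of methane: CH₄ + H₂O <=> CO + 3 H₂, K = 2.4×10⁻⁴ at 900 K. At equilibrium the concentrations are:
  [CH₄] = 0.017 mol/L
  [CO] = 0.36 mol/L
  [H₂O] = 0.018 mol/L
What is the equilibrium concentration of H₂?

[H₂] = 0.0059 mol/L

At equilibrium, K = [CO]·[H₂]³ / ([CH₄]·[H₂O]) = 2.4×10⁻⁴.
(0.36)·([H₂])³ / ((0.017)·(0.018)) = 2.4×10⁻⁴
[H₂]³ = 2.04×10⁻⁷ ⇒ [H₂] = 0.0059 mol/L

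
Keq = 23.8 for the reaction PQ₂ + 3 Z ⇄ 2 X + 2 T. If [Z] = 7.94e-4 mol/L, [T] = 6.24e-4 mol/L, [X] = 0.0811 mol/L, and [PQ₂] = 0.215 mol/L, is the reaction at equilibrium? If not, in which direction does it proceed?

at equilibrium

Q = [X]²·[T]² / ([PQ₂]·[Z]³) = (0.0811)²·(6.24e-4)² / ((0.215)·(7.94e-4)³) = 23.8
Q = 23.8 = Keq, so the system is already at equilibrium.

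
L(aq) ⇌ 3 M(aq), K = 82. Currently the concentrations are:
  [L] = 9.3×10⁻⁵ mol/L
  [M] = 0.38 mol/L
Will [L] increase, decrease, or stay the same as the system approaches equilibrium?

increase

Q = [M]³ / [L] = (0.38)³ / (9.3×10⁻⁵) = 590
Q = 590 > K = 82: net reverse reaction.
L is a reactant, so it increases.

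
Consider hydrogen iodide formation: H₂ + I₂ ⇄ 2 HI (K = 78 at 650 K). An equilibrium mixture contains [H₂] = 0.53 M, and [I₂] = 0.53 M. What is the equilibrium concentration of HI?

At equilibrium, K = [HI]² / ([H₂]·[I₂]) = 78.
([HI])² / ((0.53)·(0.53)) = 78
[HI]² = 21.9 ⇒ [HI] = 4.7 M

[HI] = 4.7 M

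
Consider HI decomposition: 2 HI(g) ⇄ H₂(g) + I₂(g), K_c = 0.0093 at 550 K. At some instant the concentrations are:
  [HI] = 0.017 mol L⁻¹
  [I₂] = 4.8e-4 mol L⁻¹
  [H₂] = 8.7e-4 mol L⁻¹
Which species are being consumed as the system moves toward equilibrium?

Q_c = [H₂]·[I₂] / [HI]² = (8.7e-4)·(4.8e-4) / (0.017)² = 0.0014
Q_c = 0.0014 < K_c = 0.0093: net forward reaction.

HI (reactants)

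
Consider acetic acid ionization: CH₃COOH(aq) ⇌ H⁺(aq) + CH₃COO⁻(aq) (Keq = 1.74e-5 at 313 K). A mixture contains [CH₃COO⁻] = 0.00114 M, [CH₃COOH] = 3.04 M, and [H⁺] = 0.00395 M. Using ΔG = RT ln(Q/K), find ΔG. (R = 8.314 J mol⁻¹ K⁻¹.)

Q = [H⁺]·[CH₃COO⁻] / [CH₃COOH] = (0.00395)·(0.00114) / (3.04) = 1.48e-6
ΔG = RT ln(Q/Keq) = (8.314 J mol⁻¹ K⁻¹)(313 K) × ln(1.48e-6/1.74e-5)
   = (2.602 kJ/mol)(-2.464) = -6.41 kJ/mol
ΔG < 0, so the forward reaction is spontaneous (proceeds forward).

ΔG = -6.41 kJ/mol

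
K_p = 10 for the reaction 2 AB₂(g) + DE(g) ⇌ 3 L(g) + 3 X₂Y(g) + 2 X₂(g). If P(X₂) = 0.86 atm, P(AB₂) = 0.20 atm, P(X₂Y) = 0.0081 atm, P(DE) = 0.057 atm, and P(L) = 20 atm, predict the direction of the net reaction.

to the right

Q_p = P(L)³·P(X₂Y)³·P(X₂)² / (P(AB₂)²·P(DE)) = (20)³·(0.0081)³·(0.86)² / ((0.20)²·(0.057)) = 1.4
Q_p = 1.4 < K_p = 10, so the forward reaction proceeds.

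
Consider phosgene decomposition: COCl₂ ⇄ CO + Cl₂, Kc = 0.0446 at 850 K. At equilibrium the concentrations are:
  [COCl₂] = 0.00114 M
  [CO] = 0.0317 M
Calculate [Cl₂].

At equilibrium, Kc = [CO]·[Cl₂] / [COCl₂] = 0.0446.
(0.0317)·([Cl₂]) / (0.00114) = 0.0446
[Cl₂] = 0.00160 M

[Cl₂] = 0.00160 M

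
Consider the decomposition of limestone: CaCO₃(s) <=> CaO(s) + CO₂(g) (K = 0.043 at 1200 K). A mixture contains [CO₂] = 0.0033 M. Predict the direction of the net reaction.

(CaCO₃, CaO are pure solids — omitted from Q.)
Q = [CO₂] = 0.0033
Q = 0.0033 < K = 0.043, so the forward reaction proceeds.

forward (toward products)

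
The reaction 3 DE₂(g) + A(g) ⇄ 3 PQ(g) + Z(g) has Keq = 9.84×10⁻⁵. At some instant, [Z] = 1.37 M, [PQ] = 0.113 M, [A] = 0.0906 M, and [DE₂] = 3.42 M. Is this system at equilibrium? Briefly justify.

Q = [PQ]³·[Z] / ([DE₂]³·[A]) = (0.113)³·(1.37) / ((3.42)³·(0.0906)) = 5.45×10⁻⁴
Q = 5.45×10⁻⁴ > Keq = 9.84×10⁻⁵: net reverse reaction.

no; Q > K, reaction proceeds in reverse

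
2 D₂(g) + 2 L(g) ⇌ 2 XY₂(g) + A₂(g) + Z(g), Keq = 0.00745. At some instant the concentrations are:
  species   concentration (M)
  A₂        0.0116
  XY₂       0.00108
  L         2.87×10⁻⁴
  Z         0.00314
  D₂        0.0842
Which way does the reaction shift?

reverse (toward reactants)

Q = [XY₂]²·[A₂]·[Z] / ([D₂]²·[L]²) = (0.00108)²·(0.0116)·(0.00314) / ((0.0842)²·(2.87×10⁻⁴)²) = 0.0728
Q = 0.0728 > Keq = 0.00745, so the reverse reaction proceeds.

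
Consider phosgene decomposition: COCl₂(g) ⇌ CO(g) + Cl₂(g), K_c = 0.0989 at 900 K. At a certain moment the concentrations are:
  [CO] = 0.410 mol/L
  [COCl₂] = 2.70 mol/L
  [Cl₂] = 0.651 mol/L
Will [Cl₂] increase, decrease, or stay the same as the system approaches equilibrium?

Q_c = [CO]·[Cl₂] / [COCl₂] = (0.410)·(0.651) / (2.70) = 0.0989
Q_c = 0.0989 = K_c; the system is at equilibrium.

stay the same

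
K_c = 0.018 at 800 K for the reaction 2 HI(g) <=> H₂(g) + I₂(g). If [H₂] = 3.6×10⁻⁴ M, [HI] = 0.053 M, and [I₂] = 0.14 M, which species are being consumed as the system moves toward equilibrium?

Q_c = [H₂]·[I₂] / [HI]² = (3.6×10⁻⁴)·(0.14) / (0.053)² = 0.018
Q_c = 0.018 = K_c; the system is at equilibrium.

none (at equilibrium)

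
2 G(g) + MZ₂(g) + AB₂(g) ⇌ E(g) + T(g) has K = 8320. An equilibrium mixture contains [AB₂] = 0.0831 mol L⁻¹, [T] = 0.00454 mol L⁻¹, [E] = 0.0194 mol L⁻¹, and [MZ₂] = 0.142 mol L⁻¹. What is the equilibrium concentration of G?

[G] = 9.47e-4 mol L⁻¹

At equilibrium, K = [E]·[T] / ([G]²·[MZ₂]·[AB₂]) = 8320.
(0.0194)·(0.00454) / (([G])²·(0.142)·(0.0831)) = 8320
[G]² = 8.97e-7 ⇒ [G] = 9.47e-4 mol L⁻¹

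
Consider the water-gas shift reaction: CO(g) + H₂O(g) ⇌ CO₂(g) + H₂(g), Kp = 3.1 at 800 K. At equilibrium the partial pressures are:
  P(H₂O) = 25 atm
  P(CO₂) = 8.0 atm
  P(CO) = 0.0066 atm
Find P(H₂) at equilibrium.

At equilibrium, Kp = P(CO₂)·P(H₂) / (P(CO)·P(H₂O)) = 3.1.
(8.0)·(P(H₂)) / ((0.0066)·(25)) = 3.1
P(H₂) = 0.0639 = 0.064 atm

P(H₂) = 0.064 atm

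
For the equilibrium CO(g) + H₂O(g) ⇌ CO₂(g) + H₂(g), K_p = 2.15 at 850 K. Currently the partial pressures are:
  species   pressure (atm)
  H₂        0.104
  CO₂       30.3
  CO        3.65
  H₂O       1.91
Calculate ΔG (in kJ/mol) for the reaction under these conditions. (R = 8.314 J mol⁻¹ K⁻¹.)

ΔG = -11.0 kJ/mol

Q_p = P(CO₂)·P(H₂) / (P(CO)·P(H₂O)) = (30.3)·(0.104) / ((3.65)·(1.91)) = 0.452
ΔG = RT ln(Q_p/K_p) = (8.314 J mol⁻¹ K⁻¹)(850 K) × ln(0.452/2.15)
   = (7.067 kJ/mol)(-1.560) = -11.0 kJ/mol
ΔG < 0, so the forward reaction is spontaneous (proceeds forward).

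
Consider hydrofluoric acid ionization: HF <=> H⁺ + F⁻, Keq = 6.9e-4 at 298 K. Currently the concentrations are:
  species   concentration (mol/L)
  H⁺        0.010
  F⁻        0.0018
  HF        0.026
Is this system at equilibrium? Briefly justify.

yes, at equilibrium

Q = [H⁺]·[F⁻] / [HF] = (0.010)·(0.0018) / (0.026) = 6.9e-4
Q = 6.9e-4 = Keq; the system is at equilibrium.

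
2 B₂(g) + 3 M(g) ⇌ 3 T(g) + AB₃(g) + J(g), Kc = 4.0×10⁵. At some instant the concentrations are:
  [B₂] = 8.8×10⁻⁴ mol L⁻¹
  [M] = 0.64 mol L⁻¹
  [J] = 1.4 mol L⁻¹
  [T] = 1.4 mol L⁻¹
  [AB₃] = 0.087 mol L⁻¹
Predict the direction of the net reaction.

Qc = [T]³·[AB₃]·[J] / ([B₂]²·[M]³) = (1.4)³·(0.087)·(1.4) / ((8.8×10⁻⁴)²·(0.64)³) = 1.6×10⁶
Qc = 1.6×10⁶ > Kc = 4.0×10⁵, so the reverse reaction proceeds.

reverse (toward reactants)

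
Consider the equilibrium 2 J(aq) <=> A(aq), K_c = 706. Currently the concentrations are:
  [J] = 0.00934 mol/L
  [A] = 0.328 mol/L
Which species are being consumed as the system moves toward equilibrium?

Q_c = [A] / [J]² = (0.328) / (0.00934)² = 3760
Q_c = 3760 > K_c = 706: net reverse reaction.

A (products)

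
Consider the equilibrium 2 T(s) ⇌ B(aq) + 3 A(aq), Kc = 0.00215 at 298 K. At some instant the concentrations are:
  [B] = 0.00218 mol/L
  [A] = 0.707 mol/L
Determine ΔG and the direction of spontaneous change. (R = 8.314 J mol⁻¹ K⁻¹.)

ΔG = -2.54 kJ/mol; the forward reaction is spontaneous

(T is a pure solid — omitted from Qc.)
Qc = [B]·[A]³ = (0.00218)·(0.707)³ = 7.70×10⁻⁴
ΔG = RT ln(Qc/Kc) = (8.314 J mol⁻¹ K⁻¹)(298 K) × ln(7.70×10⁻⁴/0.00215)
   = (2.478 kJ/mol)(-1.027) = -2.54 kJ/mol
ΔG < 0, so the forward reaction is spontaneous (proceeds forward).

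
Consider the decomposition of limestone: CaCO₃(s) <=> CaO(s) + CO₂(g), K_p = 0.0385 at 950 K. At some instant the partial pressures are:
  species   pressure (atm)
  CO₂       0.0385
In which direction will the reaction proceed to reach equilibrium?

(CaCO₃, CaO are pure solids — omitted from Q_p.)
Q_p = P(CO₂) = 0.0385
Q_p = 0.0385 = K_p, so the system is already at equilibrium.

at equilibrium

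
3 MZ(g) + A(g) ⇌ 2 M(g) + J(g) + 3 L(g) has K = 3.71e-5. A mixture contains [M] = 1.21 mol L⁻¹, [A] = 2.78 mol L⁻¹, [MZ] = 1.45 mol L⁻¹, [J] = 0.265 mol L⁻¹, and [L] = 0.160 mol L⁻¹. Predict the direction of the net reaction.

reverse (toward reactants)

Q = [M]²·[J]·[L]³ / ([MZ]³·[A]) = (1.21)²·(0.265)·(0.160)³ / ((1.45)³·(2.78)) = 1.88e-4
Q = 1.88e-4 > K = 3.71e-5, so the reverse reaction proceeds.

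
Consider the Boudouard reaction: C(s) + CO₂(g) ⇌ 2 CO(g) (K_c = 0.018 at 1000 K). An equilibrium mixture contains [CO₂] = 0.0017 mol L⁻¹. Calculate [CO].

(C is a pure solid — omitted from K_c.)
At equilibrium, K_c = [CO]² / [CO₂] = 0.018.
([CO])² / (0.0017) = 0.018
[CO]² = 3.06×10⁻⁵ ⇒ [CO] = 0.0055 mol L⁻¹

[CO] = 0.0055 mol L⁻¹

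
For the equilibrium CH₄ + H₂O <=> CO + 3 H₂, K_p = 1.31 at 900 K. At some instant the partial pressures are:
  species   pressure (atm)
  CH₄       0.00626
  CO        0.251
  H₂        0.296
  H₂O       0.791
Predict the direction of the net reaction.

Q_p = P(CO)·P(H₂)³ / (P(CH₄)·P(H₂O)) = (0.251)·(0.296)³ / ((0.00626)·(0.791)) = 1.31
Q_p = 1.31 = K_p, so the system is already at equilibrium.

no net change (already at equilibrium)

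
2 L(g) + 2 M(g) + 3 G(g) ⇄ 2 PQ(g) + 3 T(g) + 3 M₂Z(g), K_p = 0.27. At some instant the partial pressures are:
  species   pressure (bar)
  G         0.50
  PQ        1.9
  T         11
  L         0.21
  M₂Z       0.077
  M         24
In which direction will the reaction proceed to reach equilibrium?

Q_p = P(PQ)²·P(T)³·P(M₂Z)³ / (P(L)²·P(M)²·P(G)³) = (1.9)²·(11)³·(0.077)³ / ((0.21)²·(24)²·(0.50)³) = 0.69
Q_p = 0.69 > K_p = 0.27, so the reverse reaction proceeds.

in the reverse direction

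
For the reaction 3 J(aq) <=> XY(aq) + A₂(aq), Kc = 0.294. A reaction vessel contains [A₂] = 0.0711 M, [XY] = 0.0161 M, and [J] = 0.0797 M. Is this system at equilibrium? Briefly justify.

no; Q > K, reaction proceeds in reverse

Qc = [XY]·[A₂] / [J]³ = (0.0161)·(0.0711) / (0.0797)³ = 2.26
Qc = 2.26 > Kc = 0.294: net reverse reaction.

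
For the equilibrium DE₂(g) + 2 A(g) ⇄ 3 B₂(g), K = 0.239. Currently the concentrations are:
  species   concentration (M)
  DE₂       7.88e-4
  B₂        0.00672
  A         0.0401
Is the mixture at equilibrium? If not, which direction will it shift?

yes, at equilibrium

Q = [B₂]³ / ([DE₂]·[A]²) = (0.00672)³ / ((7.88e-4)·(0.0401)²) = 0.239
Q = 0.239 = K; the system is at equilibrium.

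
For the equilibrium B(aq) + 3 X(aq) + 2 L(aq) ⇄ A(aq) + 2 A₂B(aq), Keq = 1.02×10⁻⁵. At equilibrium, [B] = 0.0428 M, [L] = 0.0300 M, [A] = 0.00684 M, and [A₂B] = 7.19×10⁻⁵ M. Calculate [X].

[X] = 0.448 M

At equilibrium, Keq = [A]·[A₂B]² / ([B]·[X]³·[L]²) = 1.02×10⁻⁵.
(0.00684)·(7.19×10⁻⁵)² / ((0.0428)·([X])³·(0.0300)²) = 1.02×10⁻⁵
[X]³ = 0.0900 ⇒ [X] = 0.448 M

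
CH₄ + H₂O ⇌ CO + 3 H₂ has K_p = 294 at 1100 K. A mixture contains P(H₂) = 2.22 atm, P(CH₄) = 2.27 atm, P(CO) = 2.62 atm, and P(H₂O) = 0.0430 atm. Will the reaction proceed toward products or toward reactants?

neither direction; the system is at equilibrium

Q_p = P(CO)·P(H₂)³ / (P(CH₄)·P(H₂O)) = (2.62)·(2.22)³ / ((2.27)·(0.0430)) = 294
Q_p = 294 = K_p, so the system is already at equilibrium.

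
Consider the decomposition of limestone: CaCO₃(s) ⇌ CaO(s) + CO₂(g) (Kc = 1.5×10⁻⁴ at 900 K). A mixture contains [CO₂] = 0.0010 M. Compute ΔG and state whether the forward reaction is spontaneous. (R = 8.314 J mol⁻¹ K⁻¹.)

(CaCO₃, CaO are pure solids — omitted from Qc.)
Qc = [CO₂] = 0.00100
ΔG = RT ln(Qc/Kc) = (8.314 J mol⁻¹ K⁻¹)(900 K) × ln(0.00100/1.5×10⁻⁴)
   = (7.483 kJ/mol)(1.897) = 14.2 kJ/mol
ΔG > 0, so the forward reaction is non-spontaneous (proceeds in reverse).

ΔG = 14.2 kJ/mol; the forward reaction is non-spontaneous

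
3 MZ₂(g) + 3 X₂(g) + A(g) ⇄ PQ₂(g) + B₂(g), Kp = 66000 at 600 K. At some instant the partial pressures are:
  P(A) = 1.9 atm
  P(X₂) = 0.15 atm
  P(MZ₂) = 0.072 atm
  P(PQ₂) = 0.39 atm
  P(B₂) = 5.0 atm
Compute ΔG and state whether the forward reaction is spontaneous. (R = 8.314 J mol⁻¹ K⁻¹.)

ΔG = 12.5 kJ/mol; the forward reaction is non-spontaneous

Qp = P(PQ₂)·P(B₂) / (P(MZ₂)³·P(X₂)³·P(A)) = (0.39)·(5.0) / ((0.072)³·(0.15)³·(1.9)) = 8.15e5
ΔG = RT ln(Qp/Kp) = (8.314 J mol⁻¹ K⁻¹)(600 K) × ln(8.15e5/66000)
   = (4.988 kJ/mol)(2.514) = 12.5 kJ/mol
ΔG > 0, so the forward reaction is non-spontaneous (proceeds in reverse).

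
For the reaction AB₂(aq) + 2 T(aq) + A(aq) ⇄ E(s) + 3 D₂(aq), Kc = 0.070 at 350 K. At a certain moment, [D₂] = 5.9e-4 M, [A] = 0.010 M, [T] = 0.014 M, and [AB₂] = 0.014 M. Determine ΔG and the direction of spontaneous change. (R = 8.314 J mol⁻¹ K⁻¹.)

(E is a pure solid — omitted from Qc.)
Qc = [D₂]³ / ([AB₂]·[T]²·[A]) = (5.9e-4)³ / ((0.014)·(0.014)²·(0.010)) = 0.00748
ΔG = RT ln(Qc/Kc) = (8.314 J mol⁻¹ K⁻¹)(350 K) × ln(0.00748/0.070)
   = (2.910 kJ/mol)(-2.236) = -6.51 kJ/mol
ΔG < 0, so the forward reaction is spontaneous (proceeds forward).

ΔG = -6.51 kJ/mol; the forward reaction is spontaneous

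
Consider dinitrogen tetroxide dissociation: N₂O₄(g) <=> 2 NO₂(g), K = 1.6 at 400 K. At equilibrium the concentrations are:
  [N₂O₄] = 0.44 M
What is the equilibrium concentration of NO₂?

[NO₂] = 0.84 M

At equilibrium, K = [NO₂]² / [N₂O₄] = 1.6.
([NO₂])² / (0.44) = 1.6
[NO₂]² = 0.704 ⇒ [NO₂] = 0.84 M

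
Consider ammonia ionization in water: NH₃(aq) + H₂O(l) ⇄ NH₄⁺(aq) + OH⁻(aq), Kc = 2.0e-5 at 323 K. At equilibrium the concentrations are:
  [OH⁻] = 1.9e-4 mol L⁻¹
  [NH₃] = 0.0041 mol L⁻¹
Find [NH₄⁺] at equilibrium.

(H₂O is a pure liquid — omitted from Kc.)
At equilibrium, Kc = [NH₄⁺]·[OH⁻] / [NH₃] = 2.0e-5.
([NH₄⁺])·(1.9e-4) / (0.0041) = 2.0e-5
[NH₄⁺] = 4.32e-4 = 4.3e-4 mol L⁻¹

[NH₄⁺] = 4.3e-4 mol L⁻¹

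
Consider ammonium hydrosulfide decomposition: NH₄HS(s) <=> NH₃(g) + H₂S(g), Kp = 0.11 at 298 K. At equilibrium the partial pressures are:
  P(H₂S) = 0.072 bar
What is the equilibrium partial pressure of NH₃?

P(NH₃) = 1.5 bar

(NH₄HS is a pure solid — omitted from Kp.)
At equilibrium, Kp = P(NH₃)·P(H₂S) = 0.11.
(P(NH₃))·(0.072) = 0.11
P(NH₃) = 1.53 = 1.5 bar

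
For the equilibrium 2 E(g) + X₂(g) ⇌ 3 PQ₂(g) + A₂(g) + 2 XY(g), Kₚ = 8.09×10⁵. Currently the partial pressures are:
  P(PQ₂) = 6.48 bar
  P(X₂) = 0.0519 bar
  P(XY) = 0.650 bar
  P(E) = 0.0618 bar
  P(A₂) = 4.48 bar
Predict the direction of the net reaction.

Qₚ = P(PQ₂)³·P(A₂)·P(XY)² / (P(E)²·P(X₂)) = (6.48)³·(4.48)·(0.650)² / ((0.0618)²·(0.0519)) = 2.60×10⁶
Qₚ = 2.60×10⁶ > Kₚ = 8.09×10⁵, so the reverse reaction proceeds.

to the left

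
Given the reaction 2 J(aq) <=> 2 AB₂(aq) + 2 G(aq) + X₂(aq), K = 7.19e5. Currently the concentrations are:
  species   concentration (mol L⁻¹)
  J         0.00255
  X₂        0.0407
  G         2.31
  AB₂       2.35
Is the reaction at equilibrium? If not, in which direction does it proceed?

Q = [AB₂]²·[G]²·[X₂] / [J]² = (2.35)²·(2.31)²·(0.0407) / (0.00255)² = 1.84e5
Q = 1.84e5 < K = 7.19e5, so the forward reaction proceeds.

forward (toward products)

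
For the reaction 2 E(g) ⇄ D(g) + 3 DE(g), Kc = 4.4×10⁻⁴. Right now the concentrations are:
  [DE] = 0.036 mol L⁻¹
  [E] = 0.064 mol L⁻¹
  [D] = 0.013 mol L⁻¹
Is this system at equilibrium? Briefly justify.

Qc = [D]·[DE]³ / [E]² = (0.013)·(0.036)³ / (0.064)² = 1.5×10⁻⁴
Qc = 1.5×10⁻⁴ < Kc = 4.4×10⁻⁴: net forward reaction.

no; Q < K, reaction proceeds forward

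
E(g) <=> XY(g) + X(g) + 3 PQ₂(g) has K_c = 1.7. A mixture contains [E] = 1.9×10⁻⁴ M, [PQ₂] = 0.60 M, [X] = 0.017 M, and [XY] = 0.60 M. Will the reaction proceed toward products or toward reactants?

Q_c = [XY]·[X]·[PQ₂]³ / [E] = (0.60)·(0.017)·(0.60)³ / (1.9×10⁻⁴) = 12
Q_c = 12 > K_c = 1.7, so the reverse reaction proceeds.

toward reactants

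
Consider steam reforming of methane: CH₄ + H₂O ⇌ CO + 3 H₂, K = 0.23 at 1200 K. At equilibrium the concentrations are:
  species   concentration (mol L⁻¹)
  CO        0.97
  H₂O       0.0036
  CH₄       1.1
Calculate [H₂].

At equilibrium, K = [CO]·[H₂]³ / ([CH₄]·[H₂O]) = 0.23.
(0.97)·([H₂])³ / ((1.1)·(0.0036)) = 0.23
[H₂]³ = 9.39×10⁻⁴ ⇒ [H₂] = 0.098 mol L⁻¹

[H₂] = 0.098 mol L⁻¹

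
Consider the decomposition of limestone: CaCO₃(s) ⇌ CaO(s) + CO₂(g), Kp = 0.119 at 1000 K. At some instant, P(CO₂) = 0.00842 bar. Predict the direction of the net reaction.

in the forward direction

(CaCO₃, CaO are pure solids — omitted from Qp.)
Qp = P(CO₂) = 0.00842
Qp = 0.00842 < Kp = 0.119, so the forward reaction proceeds.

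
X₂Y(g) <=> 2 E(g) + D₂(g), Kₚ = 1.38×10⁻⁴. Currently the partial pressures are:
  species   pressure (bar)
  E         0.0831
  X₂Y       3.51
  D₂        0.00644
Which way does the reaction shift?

forward (toward products)

Qₚ = P(E)²·P(D₂) / P(X₂Y) = (0.0831)²·(0.00644) / (3.51) = 1.27×10⁻⁵
Qₚ = 1.27×10⁻⁵ < Kₚ = 1.38×10⁻⁴, so the forward reaction proceeds.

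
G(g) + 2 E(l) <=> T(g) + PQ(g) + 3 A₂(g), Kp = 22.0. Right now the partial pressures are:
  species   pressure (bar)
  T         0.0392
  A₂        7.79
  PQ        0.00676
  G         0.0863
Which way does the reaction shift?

in the forward direction

(E is a pure liquid — omitted from Qp.)
Qp = P(T)·P(PQ)·P(A₂)³ / P(G) = (0.0392)·(0.00676)·(7.79)³ / (0.0863) = 1.45
Qp = 1.45 < Kp = 22.0, so the forward reaction proceeds.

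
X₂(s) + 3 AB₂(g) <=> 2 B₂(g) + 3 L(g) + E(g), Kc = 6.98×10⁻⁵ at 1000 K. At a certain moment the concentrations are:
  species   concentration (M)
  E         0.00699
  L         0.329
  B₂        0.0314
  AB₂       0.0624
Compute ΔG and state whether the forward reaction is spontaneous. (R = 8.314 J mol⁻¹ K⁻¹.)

(X₂ is a pure solid — omitted from Qc.)
Qc = [B₂]²·[L]³·[E] / [AB₂]³ = (0.0314)²·(0.329)³·(0.00699) / (0.0624)³ = 0.00101
ΔG = RT ln(Qc/Kc) = (8.314 J mol⁻¹ K⁻¹)(1000 K) × ln(0.00101/6.98×10⁻⁵)
   = (8.314 kJ/mol)(2.672) = 22.2 kJ/mol
ΔG > 0, so the forward reaction is non-spontaneous (proceeds in reverse).

ΔG = 22.2 kJ/mol; the forward reaction is non-spontaneous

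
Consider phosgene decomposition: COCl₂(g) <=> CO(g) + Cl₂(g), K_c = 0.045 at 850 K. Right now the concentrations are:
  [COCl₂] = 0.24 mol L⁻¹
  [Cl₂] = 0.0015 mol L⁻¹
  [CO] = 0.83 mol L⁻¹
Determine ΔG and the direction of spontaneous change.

ΔG = -15.3 kJ/mol; the forward reaction is spontaneous

Q_c = [CO]·[Cl₂] / [COCl₂] = (0.83)·(0.0015) / (0.24) = 0.00519
ΔG = RT ln(Q_c/K_c) = (8.314 J mol⁻¹ K⁻¹)(850 K) × ln(0.00519/0.045)
   = (7.067 kJ/mol)(-2.160) = -15.3 kJ/mol
ΔG < 0, so the forward reaction is spontaneous (proceeds forward).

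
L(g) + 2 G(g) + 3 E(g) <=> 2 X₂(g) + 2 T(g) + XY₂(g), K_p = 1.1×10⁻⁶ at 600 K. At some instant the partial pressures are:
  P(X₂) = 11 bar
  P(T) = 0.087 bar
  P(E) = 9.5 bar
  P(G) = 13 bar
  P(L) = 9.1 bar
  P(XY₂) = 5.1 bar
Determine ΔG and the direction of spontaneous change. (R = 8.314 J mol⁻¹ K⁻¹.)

ΔG = 5.83 kJ/mol; the forward reaction is non-spontaneous

Q_p = P(X₂)²·P(T)²·P(XY₂) / (P(L)·P(G)²·P(E)³) = (11)²·(0.087)²·(5.1) / ((9.1)·(13)²·(9.5)³) = 3.54×10⁻⁶
ΔG = RT ln(Q_p/K_p) = (8.314 J mol⁻¹ K⁻¹)(600 K) × ln(3.54×10⁻⁶/1.1×10⁻⁶)
   = (4.988 kJ/mol)(1.169) = 5.83 kJ/mol
ΔG > 0, so the forward reaction is non-spontaneous (proceeds in reverse).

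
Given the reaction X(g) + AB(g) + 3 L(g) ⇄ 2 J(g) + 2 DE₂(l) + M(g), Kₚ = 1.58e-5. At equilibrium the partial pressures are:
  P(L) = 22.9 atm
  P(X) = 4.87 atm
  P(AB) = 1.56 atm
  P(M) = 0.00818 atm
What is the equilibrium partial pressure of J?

P(J) = 13.3 atm

(DE₂ is a pure liquid — omitted from Kₚ.)
At equilibrium, Kₚ = P(J)²·P(M) / (P(X)·P(AB)·P(L)³) = 1.58e-5.
(P(J))²·(0.00818) / ((4.87)·(1.56)·(22.9)³) = 1.58e-5
P(J)² = 176 ⇒ P(J) = 13.3 atm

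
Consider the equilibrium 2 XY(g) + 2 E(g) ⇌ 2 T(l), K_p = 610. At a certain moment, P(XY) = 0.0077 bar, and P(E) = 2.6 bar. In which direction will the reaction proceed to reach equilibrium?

reverse (toward reactants)

(T is a pure liquid — omitted from Q_p.)
Q_p = 1 / (P(XY)²·P(E)²) = 1 / ((0.0077)²·(2.6)²) = 2500
Q_p = 2500 > K_p = 610, so the reverse reaction proceeds.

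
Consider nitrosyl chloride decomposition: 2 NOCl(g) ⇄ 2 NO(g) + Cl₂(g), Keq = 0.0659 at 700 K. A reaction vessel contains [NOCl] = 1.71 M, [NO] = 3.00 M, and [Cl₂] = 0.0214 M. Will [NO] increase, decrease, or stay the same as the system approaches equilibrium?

stay the same

Q = [NO]²·[Cl₂] / [NOCl]² = (3.00)²·(0.0214) / (1.71)² = 0.0659
Q = 0.0659 = Keq; the system is at equilibrium.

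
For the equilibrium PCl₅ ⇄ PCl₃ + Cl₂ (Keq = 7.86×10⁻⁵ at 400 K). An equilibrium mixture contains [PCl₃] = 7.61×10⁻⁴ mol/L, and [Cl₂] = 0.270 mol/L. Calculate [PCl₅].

At equilibrium, Keq = [PCl₃]·[Cl₂] / [PCl₅] = 7.86×10⁻⁵.
(7.61×10⁻⁴)·(0.270) / ([PCl₅]) = 7.86×10⁻⁵
[PCl₅] = 2.61 mol/L

[PCl₅] = 2.61 mol/L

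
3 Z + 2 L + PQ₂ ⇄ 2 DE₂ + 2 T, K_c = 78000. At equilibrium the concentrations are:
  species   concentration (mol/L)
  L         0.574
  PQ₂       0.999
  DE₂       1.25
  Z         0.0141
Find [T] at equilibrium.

At equilibrium, K_c = [DE₂]²·[T]² / ([Z]³·[L]²·[PQ₂]) = 78000.
(1.25)²·([T])² / ((0.0141)³·(0.574)²·(0.999)) = 78000
[T]² = 0.0461 ⇒ [T] = 0.215 mol/L

[T] = 0.215 mol/L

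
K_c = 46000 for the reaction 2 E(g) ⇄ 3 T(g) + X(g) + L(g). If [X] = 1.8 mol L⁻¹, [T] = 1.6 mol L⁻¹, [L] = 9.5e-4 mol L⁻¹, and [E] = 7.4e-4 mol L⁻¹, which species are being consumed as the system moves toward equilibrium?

E (reactants)

Q_c = [T]³·[X]·[L] / [E]² = (1.6)³·(1.8)·(9.5e-4) / (7.4e-4)² = 13000
Q_c = 13000 < K_c = 46000: net forward reaction.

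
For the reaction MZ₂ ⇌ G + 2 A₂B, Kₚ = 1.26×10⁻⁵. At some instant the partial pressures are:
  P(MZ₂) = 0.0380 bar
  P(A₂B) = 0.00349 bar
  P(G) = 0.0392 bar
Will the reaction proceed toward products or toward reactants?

at equilibrium

Qₚ = P(G)·P(A₂B)² / P(MZ₂) = (0.0392)·(0.00349)² / (0.0380) = 1.26×10⁻⁵
Qₚ = 1.26×10⁻⁵ = Kₚ, so the system is already at equilibrium.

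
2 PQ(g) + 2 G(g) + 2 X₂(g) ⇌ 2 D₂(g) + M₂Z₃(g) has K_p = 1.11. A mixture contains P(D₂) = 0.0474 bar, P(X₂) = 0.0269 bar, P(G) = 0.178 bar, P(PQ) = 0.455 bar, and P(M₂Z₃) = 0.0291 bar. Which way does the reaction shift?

to the left

Q_p = P(D₂)²·P(M₂Z₃) / (P(PQ)²·P(G)²·P(X₂)²) = (0.0474)²·(0.0291) / ((0.455)²·(0.178)²·(0.0269)²) = 13.8
Q_p = 13.8 > K_p = 1.11, so the reverse reaction proceeds.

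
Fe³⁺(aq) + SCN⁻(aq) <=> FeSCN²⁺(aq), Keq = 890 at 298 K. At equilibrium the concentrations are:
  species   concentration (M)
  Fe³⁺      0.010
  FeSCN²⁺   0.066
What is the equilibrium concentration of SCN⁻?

[SCN⁻] = 0.0074 M

At equilibrium, Keq = [FeSCN²⁺] / ([Fe³⁺]·[SCN⁻]) = 890.
(0.066) / ((0.010)·([SCN⁻])) = 890
[SCN⁻] = 0.00742 = 0.0074 M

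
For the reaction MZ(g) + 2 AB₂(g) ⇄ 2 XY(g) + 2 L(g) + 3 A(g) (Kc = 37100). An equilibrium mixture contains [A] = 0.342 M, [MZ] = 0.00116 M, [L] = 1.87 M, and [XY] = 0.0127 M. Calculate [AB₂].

At equilibrium, Kc = [XY]²·[L]²·[A]³ / ([MZ]·[AB₂]²) = 37100.
(0.0127)²·(1.87)²·(0.342)³ / ((0.00116)·([AB₂])²) = 37100
[AB₂]² = 5.24e-7 ⇒ [AB₂] = 7.24e-4 M

[AB₂] = 7.24e-4 M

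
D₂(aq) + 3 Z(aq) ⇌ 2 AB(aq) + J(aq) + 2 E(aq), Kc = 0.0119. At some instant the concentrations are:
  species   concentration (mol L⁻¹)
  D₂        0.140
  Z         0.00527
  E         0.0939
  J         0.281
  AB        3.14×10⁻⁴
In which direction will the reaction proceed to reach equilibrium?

Qc = [AB]²·[J]·[E]² / ([D₂]·[Z]³) = (3.14×10⁻⁴)²·(0.281)·(0.0939)² / ((0.140)·(0.00527)³) = 0.0119
Qc = 0.0119 = Kc, so the system is already at equilibrium.

neither direction; the system is at equilibrium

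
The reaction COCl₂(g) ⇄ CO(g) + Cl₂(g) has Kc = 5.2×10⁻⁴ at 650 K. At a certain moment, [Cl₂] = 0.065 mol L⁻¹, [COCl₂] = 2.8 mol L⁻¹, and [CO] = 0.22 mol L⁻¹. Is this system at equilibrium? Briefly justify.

Qc = [CO]·[Cl₂] / [COCl₂] = (0.22)·(0.065) / (2.8) = 0.0051
Qc = 0.0051 > Kc = 5.2×10⁻⁴: net reverse reaction.

no; Q > K, reaction proceeds in reverse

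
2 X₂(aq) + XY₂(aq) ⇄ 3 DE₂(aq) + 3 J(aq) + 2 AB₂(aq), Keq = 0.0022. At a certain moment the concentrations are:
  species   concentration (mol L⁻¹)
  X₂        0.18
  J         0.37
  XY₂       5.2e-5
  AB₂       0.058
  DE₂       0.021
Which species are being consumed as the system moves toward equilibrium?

X₂, XY₂ (reactants)

Q = [DE₂]³·[J]³·[AB₂]² / ([X₂]²·[XY₂]) = (0.021)³·(0.37)³·(0.058)² / ((0.18)²·(5.2e-5)) = 9.4e-4
Q = 9.4e-4 < Keq = 0.0022: net forward reaction.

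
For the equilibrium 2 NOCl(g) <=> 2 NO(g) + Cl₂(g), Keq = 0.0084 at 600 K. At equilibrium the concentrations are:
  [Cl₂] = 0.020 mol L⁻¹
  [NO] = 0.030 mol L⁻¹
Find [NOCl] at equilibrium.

[NOCl] = 0.046 mol L⁻¹

At equilibrium, Keq = [NO]²·[Cl₂] / [NOCl]² = 0.0084.
(0.030)²·(0.020) / ([NOCl])² = 0.0084
[NOCl]² = 0.00214 ⇒ [NOCl] = 0.046 mol L⁻¹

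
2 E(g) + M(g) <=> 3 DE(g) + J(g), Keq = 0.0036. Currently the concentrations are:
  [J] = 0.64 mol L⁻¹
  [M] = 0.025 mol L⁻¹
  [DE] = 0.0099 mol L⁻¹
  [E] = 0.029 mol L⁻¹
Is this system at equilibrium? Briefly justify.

Q = [DE]³·[J] / ([E]²·[M]) = (0.0099)³·(0.64) / ((0.029)²·(0.025)) = 0.030
Q = 0.030 > Keq = 0.0036: net reverse reaction.

no; Q > K, reaction proceeds in reverse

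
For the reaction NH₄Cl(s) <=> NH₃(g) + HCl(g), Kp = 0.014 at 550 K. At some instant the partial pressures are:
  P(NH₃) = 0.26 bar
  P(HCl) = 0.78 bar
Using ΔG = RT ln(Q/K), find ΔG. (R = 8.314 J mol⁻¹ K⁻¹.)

(NH₄Cl is a pure solid — omitted from Qp.)
Qp = P(NH₃)·P(HCl) = (0.26)·(0.78) = 0.203
ΔG = RT ln(Qp/Kp) = (8.314 J mol⁻¹ K⁻¹)(550 K) × ln(0.203/0.014)
   = (4.573 kJ/mol)(2.674) = 12.2 kJ/mol
ΔG > 0, so the forward reaction is non-spontaneous (proceeds in reverse).

ΔG = 12.2 kJ/mol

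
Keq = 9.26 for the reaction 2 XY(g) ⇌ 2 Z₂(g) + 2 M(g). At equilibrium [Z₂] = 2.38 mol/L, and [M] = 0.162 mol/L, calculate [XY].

At equilibrium, Keq = [Z₂]²·[M]² / [XY]² = 9.26.
(2.38)²·(0.162)² / ([XY])² = 9.26
[XY]² = 0.0161 ⇒ [XY] = 0.127 mol/L

[XY] = 0.127 mol/L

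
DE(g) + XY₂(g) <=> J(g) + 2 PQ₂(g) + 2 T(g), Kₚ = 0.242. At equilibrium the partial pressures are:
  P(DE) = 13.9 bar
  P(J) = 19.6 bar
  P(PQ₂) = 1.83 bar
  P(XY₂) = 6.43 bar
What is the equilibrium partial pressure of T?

At equilibrium, Kₚ = P(J)·P(PQ₂)²·P(T)² / (P(DE)·P(XY₂)) = 0.242.
(19.6)·(1.83)²·(P(T))² / ((13.9)·(6.43)) = 0.242
P(T)² = 0.330 ⇒ P(T) = 0.574 bar

P(T) = 0.574 bar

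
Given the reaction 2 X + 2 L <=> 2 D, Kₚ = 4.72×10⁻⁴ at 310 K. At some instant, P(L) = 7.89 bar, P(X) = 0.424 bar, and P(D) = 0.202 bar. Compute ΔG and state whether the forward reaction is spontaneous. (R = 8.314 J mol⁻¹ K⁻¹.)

ΔG = 5.27 kJ/mol; the forward reaction is non-spontaneous

Qₚ = P(D)² / (P(X)²·P(L)²) = (0.202)² / ((0.424)²·(7.89)²) = 0.00365
ΔG = RT ln(Qₚ/Kₚ) = (8.314 J mol⁻¹ K⁻¹)(310 K) × ln(0.00365/4.72×10⁻⁴)
   = (2.577 kJ/mol)(2.046) = 5.27 kJ/mol
ΔG > 0, so the forward reaction is non-spontaneous (proceeds in reverse).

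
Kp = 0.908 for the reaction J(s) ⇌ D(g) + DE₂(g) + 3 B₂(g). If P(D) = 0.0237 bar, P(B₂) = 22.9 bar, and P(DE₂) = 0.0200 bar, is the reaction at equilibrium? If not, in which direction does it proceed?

to the left

(J is a pure solid — omitted from Qp.)
Qp = P(D)·P(DE₂)·P(B₂)³ = (0.0237)·(0.0200)·(22.9)³ = 5.69
Qp = 5.69 > Kp = 0.908, so the reverse reaction proceeds.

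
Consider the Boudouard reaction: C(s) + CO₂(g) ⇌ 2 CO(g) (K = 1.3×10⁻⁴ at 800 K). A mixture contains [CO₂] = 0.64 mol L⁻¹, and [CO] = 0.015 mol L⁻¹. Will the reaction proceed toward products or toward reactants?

(C is a pure solid — omitted from Q.)
Q = [CO]² / [CO₂] = (0.015)² / (0.64) = 3.5×10⁻⁴
Q = 3.5×10⁻⁴ > K = 1.3×10⁻⁴, so the reverse reaction proceeds.

toward reactants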